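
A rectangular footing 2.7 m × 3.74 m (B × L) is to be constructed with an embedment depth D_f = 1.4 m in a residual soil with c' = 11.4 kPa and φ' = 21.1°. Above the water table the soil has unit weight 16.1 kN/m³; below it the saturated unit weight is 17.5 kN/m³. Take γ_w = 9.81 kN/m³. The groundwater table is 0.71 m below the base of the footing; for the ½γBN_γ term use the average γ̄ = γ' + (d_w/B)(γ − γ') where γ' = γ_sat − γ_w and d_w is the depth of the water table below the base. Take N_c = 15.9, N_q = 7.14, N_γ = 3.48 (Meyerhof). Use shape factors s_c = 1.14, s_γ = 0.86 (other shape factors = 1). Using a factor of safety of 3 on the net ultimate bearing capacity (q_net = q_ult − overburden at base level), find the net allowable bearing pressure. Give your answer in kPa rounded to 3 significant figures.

q_all(net) ≈ 128 kPa

q = γ·D_f = 16.1 × 1.4 = 22.54 kPa.
γ' = 7.69 kN/m³; averaging over the depth B below the base, γ̄ = γ' + (d_w/B)(γ − γ') = 9.9015 kN/m³.
c·N_c·s_c = 11.4 × 15.9 × 1.14 = 206.64 kPa
q·N_q = 22.54 × 7.14 = 160.94 kPa
0.5·γ·B·N_γ·s_γ = 0.5 × 9.9015 × 2.7 × 3.48 × 0.86 = 40.005 kPa
q_ult = 206.64 + 160.94 + 40.005 = 407.58 kPa.
q_net = 407.58 − 22.54 = 385.04 kPa.
q_all(net) = 385.04 / 3 = 128.35 kPa.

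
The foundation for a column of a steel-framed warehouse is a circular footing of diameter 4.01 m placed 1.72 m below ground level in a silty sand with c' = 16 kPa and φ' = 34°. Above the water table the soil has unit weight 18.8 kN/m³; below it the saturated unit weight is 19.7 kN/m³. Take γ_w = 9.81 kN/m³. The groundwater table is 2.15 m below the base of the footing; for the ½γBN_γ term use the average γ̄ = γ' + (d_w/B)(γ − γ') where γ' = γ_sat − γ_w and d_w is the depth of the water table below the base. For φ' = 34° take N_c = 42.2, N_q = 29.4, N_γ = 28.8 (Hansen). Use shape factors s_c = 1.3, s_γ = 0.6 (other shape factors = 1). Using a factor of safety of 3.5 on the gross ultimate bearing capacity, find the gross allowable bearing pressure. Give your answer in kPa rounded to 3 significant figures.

Effective surcharge at the founding depth q = γ·D_f = 18.8 × 1.72 = 32.336 kPa.
With d_w = 2.15 m < B, γ̄ = 9.89 + (2.15/4.01) × (18.8 − 9.89) = 14.667 kN/m³.
q_ult = c·N_c·s_c + q·N_q + 0.5·γ·B·N_γ·s_γ
     = 16 × 42.2 × 1.3 + 32.336 × 29.4 + 0.5 × 14.667 × 4.01 × 28.8 × 0.6
     = 877.76 + 950.68 + 508.17 = 2336.6 kPa.
q_all = 2336.6 / 3.5 = 667.6 kPa.

q_all ≈ 668 kPa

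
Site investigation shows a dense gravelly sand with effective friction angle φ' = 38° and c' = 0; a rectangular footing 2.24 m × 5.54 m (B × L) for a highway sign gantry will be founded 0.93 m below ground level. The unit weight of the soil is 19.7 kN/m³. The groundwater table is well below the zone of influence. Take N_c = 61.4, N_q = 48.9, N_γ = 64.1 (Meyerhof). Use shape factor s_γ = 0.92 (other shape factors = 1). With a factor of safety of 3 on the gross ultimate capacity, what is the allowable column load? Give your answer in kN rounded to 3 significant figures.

P_all ≈ 9090 kN

q = γ·D_f = 19.7 × 0.93 = 18.321 kPa.
q·N_q = 18.321 × 48.9 = 895.9 kPa
0.5·γ·B·N_γ·s_γ = 0.5 × 19.7 × 2.24 × 64.1 × 0.92 = 1301.2 kPa
q_ult = 895.9 + 1301.2 = 2197.1 kPa.
Gross allowable pressure q_all = 2197.1 / 3 = 732.35 kPa.
Footing area = 12.4096 m², so allowable column load = 732.35 × 12.4096 = 9088.2 kN.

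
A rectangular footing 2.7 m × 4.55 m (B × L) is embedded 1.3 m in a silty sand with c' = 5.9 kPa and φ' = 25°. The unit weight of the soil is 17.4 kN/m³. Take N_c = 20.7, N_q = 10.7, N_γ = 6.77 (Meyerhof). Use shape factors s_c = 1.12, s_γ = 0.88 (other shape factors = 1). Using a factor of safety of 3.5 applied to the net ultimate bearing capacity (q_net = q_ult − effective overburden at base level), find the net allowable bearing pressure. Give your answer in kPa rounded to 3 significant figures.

Overburden at base level: q = 17.4 × 1.3 = 22.62 kPa.
Cohesion term c·N_c·s_c = 5.9 × 20.7 × 1.12 = 136.79 kPa; surcharge term q·N_q = 22.62 × 10.7 = 242.03 kPa; self-weight term 0.5·γ·B·N_γ·s_γ = 0.5 × 17.4 × 2.7 × 6.77 × 0.88 = 139.94 kPa.
q_ult = 136.79 + 242.03 + 139.94 = 518.76 kPa.
Net ultimate: q_net = 518.76 − 22.62 = 496.14 kPa.
q_all(net) = 496.14 / 3.5 = 141.76 kPa.

q_all(net) ≈ 142 kPa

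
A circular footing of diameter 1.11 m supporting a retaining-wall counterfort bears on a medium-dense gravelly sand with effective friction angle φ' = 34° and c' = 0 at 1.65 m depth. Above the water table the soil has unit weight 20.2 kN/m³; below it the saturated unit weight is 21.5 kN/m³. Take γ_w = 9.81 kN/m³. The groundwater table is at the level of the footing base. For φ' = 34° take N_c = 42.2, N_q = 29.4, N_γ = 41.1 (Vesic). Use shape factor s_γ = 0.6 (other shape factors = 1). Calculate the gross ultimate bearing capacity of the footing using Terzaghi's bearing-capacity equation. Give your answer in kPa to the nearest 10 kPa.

Overburden at base level: q = 20.2 × 1.65 = 33.33 kPa.
Below the base the soil is submerged, so the ½γBN_γ term uses γ' = 21.5 − 9.81 = 11.69 kN/m³.
Surcharge term q·N_q = 33.33 × 29.4 = 979.9 kPa; self-weight term 0.5·γ·B·N_γ·s_γ = 0.5 × 11.69 × 1.11 × 41.1 × 0.6 = 159.99 kPa.
q_ult = 979.9 + 159.99 = 1139.9 kPa.

q_ult ≈ 1140 kPa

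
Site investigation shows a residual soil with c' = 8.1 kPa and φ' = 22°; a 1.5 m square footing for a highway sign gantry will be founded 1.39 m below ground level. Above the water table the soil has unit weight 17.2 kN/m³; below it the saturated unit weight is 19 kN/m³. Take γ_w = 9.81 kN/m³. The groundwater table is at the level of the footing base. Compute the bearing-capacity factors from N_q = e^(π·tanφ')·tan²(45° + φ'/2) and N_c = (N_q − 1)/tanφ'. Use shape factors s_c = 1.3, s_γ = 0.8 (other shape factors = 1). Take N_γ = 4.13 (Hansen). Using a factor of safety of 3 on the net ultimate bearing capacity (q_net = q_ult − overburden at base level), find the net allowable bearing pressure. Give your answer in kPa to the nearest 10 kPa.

q_all(net) ≈ 120 kPa

N_q = e^(π·tan22°)·tan²(56°) = 7.82; N_c = (N_q − 1)/tanφ' = 16.88.
Effective surcharge at the founding depth q = γ·D_f = 17.2 × 1.39 = 23.908 kPa.
The water table coincides with the base, so in the self-weight term γ → γ' = 9.19 kN/m³.
q_ult = c·N_c·s_c + q·N_q + 0.5·γ·B·N_γ·s_γ
     = 8.1 × 16.883 × 1.3 + 23.908 × 7.8211 + 0.5 × 9.19 × 1.5 × 4.13 × 0.8
     = 177.78 + 186.99 + 22.773 = 387.54 kPa.
q_net = 387.54 − 23.908 = 363.63 kPa.
q_all(net) = 363.63 / 3 = 121.21 kPa.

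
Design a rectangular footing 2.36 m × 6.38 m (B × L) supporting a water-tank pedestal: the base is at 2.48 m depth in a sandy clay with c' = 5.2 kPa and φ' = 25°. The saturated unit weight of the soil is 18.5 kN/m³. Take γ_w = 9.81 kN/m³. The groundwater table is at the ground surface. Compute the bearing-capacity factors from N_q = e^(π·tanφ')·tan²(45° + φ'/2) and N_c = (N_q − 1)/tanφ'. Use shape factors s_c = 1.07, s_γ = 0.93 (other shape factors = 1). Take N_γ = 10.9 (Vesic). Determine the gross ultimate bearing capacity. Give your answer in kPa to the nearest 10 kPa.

tan25° = 0.4663, so N_q = e^(π×0.4663)·tan²(57.5°) = 4.327 × 2.464 = 10.66.
N_c = (10.66 − 1)/tan25° = 20.72.
With the water table at the surface the whole profile is submerged: γ' = 18.5 − 9.81 = 8.69 kN/m³, so q = γ'·D_f = 21.551 kPa; the same γ' applies in the ½γBN_γ term.
q_ult = c·N_c·s_c + q·N_q + 0.5·γ·B·N_γ·s_γ
     = 5.2 × 20.721 × 1.07 + 21.551 × 10.662 + 0.5 × 8.69 × 2.36 × 10.9 × 0.93
     = 115.29 + 229.78 + 103.95 = 449.02 kPa.

q_ult ≈ 450 kPa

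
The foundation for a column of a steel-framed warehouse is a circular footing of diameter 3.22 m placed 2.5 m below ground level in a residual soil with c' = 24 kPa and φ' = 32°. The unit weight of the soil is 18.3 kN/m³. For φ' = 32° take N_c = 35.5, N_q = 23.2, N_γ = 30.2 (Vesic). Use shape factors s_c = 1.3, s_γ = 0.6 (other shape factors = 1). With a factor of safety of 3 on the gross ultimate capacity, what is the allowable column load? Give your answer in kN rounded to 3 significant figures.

Overburden at base level: q = 18.3 × 2.5 = 45.75 kPa.
Cohesion term c·N_c·s_c = 24 × 35.5 × 1.3 = 1107.6 kPa; surcharge term q·N_q = 45.75 × 23.2 = 1061.4 kPa; self-weight term 0.5·γ·B·N_γ·s_γ = 0.5 × 18.3 × 3.22 × 30.2 × 0.6 = 533.87 kPa.
q_ult = 1107.6 + 1061.4 + 533.87 = 2702.9 kPa.
Gross allowable pressure q_all = 2702.9 / 3 = 900.96 kPa.
Footing area = 8.1433 m², so allowable column load = 900.96 × 8.1433 = 7336.8 kN.

P_all ≈ 7340 kN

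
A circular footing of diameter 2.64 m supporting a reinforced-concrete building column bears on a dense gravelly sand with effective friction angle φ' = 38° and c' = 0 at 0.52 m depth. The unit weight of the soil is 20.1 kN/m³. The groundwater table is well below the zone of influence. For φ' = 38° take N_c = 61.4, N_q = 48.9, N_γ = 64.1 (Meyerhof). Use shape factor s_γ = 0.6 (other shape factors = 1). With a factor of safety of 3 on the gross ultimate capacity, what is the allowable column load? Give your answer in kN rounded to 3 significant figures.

q = γ·D_f = 20.1 × 0.52 = 10.452 kPa.
q·N_q = 10.452 × 48.9 = 511.1 kPa
0.5·γ·B·N_γ·s_γ = 0.5 × 20.1 × 2.64 × 64.1 × 0.6 = 1020.4 kPa
q_ult = 511.1 + 1020.4 = 1531.5 kPa.
Gross allowable pressure q_all = 1531.5 / 3 = 510.51 kPa.
Footing area = 5.4739 m², so allowable column load = 510.51 × 5.4739 = 2794.5 kN.

P_all ≈ 2790 kN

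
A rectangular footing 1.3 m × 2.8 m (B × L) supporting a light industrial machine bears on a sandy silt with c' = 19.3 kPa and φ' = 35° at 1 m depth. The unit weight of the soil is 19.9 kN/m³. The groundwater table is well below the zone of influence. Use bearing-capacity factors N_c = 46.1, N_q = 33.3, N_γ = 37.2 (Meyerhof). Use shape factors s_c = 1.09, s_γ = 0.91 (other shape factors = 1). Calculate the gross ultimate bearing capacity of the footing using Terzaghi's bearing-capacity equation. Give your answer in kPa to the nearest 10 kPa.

Overburden at base level: q = 19.9 × 1 = 19.9 kPa.
Cohesion term c·N_c·s_c = 19.3 × 46.1 × 1.09 = 969.81 kPa; surcharge term q·N_q = 19.9 × 33.3 = 662.67 kPa; self-weight term 0.5·γ·B·N_γ·s_γ = 0.5 × 19.9 × 1.3 × 37.2 × 0.91 = 437.88 kPa.
q_ult = 969.81 + 662.67 + 437.88 = 2070.4 kPa.

q_ult ≈ 2070 kPa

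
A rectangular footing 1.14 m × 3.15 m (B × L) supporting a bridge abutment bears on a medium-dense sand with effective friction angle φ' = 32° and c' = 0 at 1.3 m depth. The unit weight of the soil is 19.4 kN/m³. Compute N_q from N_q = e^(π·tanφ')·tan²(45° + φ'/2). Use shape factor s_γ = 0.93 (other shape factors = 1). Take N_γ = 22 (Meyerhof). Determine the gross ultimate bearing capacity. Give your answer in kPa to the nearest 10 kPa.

tan32° = 0.6249, so N_q = e^(π×0.6249)·tan²(61°) = 7.121 × 3.255 = 23.18.
Effective surcharge at the founding depth q = γ·D_f = 19.4 × 1.3 = 25.22 kPa.
q_ult = q·N_q + 0.5·γ·B·N_γ·s_γ
     = 25.22 × 23.177 + 0.5 × 19.4 × 1.14 × 22 × 0.93
     = 584.52 + 226.25 = 810.76 kPa.

q_ult ≈ 810 kPa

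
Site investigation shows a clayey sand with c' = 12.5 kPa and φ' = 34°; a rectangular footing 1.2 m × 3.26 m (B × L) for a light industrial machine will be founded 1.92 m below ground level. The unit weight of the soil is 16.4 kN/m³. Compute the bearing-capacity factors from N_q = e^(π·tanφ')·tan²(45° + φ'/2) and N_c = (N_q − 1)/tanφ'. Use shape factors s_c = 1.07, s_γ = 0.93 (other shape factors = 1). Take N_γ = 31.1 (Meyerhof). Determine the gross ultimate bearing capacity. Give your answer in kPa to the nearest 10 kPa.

tan34° = 0.6745, so N_q = e^(π×0.6745)·tan²(62°) = 8.323 × 3.537 = 29.44.
N_c = (29.44 − 1)/tan34° = 42.16.
Effective surcharge at the founding depth q = γ·D_f = 16.4 × 1.92 = 31.488 kPa.
q_ult = c·N_c·s_c + q·N_q + 0.5·γ·B·N_γ·s_γ
     = 12.5 × 42.164 × 1.07 + 31.488 × 29.44 + 0.5 × 16.4 × 1.2 × 31.1 × 0.93
     = 563.94 + 927 + 284.6 = 1775.5 kPa.

q_ult ≈ 1780 kPa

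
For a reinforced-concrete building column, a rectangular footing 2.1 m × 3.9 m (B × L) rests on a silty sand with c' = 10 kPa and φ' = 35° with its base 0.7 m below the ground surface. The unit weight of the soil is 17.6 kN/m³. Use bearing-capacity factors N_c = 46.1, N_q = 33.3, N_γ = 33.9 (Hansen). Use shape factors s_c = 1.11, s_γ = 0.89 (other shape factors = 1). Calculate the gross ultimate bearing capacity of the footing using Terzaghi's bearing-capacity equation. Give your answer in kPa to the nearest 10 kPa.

q_ult ≈ 1480 kPa

Overburden at base level: q = 17.6 × 0.7 = 12.32 kPa.
Cohesion term c·N_c·s_c = 10 × 46.1 × 1.11 = 511.71 kPa; surcharge term q·N_q = 12.32 × 33.3 = 410.26 kPa; self-weight term 0.5·γ·B·N_γ·s_γ = 0.5 × 17.6 × 2.1 × 33.9 × 0.89 = 557.56 kPa.
q_ult = 511.71 + 410.26 + 557.56 = 1479.5 kPa.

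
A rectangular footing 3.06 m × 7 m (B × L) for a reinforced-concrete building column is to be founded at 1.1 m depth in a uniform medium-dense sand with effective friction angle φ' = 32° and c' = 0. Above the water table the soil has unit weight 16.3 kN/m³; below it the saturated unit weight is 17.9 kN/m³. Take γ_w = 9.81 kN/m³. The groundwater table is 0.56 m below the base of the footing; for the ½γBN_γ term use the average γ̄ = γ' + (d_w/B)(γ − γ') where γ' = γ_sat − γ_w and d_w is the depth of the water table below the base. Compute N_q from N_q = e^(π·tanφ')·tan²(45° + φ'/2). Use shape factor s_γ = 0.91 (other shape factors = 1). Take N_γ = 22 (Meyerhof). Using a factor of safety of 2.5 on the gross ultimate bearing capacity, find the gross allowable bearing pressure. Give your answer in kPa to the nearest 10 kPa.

N_q = e^(π·tan32°)·tan²(61°) = 23.18.
Effective surcharge at the founding depth q = γ·D_f = 16.3 × 1.1 = 17.93 kPa.
With d_w = 0.56 m < B, γ̄ = 8.09 + (0.56/3.06) × (16.3 − 8.09) = 9.5925 kN/m³.
q_ult = q·N_q + 0.5·γ·B·N_γ·s_γ
     = 17.93 × 23.177 + 0.5 × 9.5925 × 3.06 × 22 × 0.91
     = 415.56 + 293.82 = 709.38 kPa.
q_all = 709.38 / 2.5 = 283.75 kPa.

q_all ≈ 280 kPa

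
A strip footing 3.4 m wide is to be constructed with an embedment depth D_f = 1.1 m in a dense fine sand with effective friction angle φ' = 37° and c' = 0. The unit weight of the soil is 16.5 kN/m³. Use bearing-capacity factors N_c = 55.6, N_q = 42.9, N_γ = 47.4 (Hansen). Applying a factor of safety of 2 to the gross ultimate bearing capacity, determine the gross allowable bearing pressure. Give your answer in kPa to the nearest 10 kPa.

q_all ≈ 1050 kPa

q = γ·D_f = 16.5 × 1.1 = 18.15 kPa.
q·N_q = 18.15 × 42.9 = 778.64 kPa
0.5·γ·B·N_γ = 0.5 × 16.5 × 3.4 × 47.4 = 1329.6 kPa
q_ult = 778.64 + 1329.6 = 2108.2 kPa.
q_all = q_ult / FS = 2108.2 / 2 = 1054.1 kPa.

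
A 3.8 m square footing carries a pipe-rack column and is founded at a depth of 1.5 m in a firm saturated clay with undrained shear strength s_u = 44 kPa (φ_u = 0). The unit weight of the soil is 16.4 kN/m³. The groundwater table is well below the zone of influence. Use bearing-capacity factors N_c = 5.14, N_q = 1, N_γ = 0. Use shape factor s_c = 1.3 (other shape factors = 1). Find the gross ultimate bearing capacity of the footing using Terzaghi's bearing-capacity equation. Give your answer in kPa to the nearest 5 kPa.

q_ult ≈ 320 kPa

Effective surcharge at the founding depth q = γ·D_f = 16.4 × 1.5 = 24.6 kPa.
q_ult = c·N_c·s_c + q·N_q
     = 44 × 5.14 × 1.3 + 24.6 × 1
     = 294.01 + 24.6 = 318.61 kPa.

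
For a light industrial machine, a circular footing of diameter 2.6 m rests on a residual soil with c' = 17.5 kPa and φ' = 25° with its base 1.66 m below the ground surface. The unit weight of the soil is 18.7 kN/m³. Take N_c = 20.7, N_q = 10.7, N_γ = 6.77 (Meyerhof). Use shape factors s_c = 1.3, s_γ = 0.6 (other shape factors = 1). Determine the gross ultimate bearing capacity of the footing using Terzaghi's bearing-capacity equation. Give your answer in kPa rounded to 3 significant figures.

q_ult ≈ 902 kPa

q = γ·D_f = 18.7 × 1.66 = 31.042 kPa.
c·N_c·s_c = 17.5 × 20.7 × 1.3 = 470.93 kPa
q·N_q = 31.042 × 10.7 = 332.15 kPa
0.5·γ·B·N_γ·s_γ = 0.5 × 18.7 × 2.6 × 6.77 × 0.6 = 98.747 kPa
q_ult = 470.93 + 332.15 + 98.747 = 901.82 kPa.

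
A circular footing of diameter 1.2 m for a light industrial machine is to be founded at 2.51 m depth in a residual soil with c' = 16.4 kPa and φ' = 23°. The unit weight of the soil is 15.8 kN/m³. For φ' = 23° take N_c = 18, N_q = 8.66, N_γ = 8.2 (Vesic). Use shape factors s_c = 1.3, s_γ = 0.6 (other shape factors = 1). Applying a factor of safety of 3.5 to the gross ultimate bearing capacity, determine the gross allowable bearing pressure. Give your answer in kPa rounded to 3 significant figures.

q = γ·D_f = 15.8 × 2.51 = 39.658 kPa.
c·N_c·s_c = 16.4 × 18 × 1.3 = 383.76 kPa
q·N_q = 39.658 × 8.66 = 343.44 kPa
0.5·γ·B·N_γ·s_γ = 0.5 × 15.8 × 1.2 × 8.2 × 0.6 = 46.642 kPa
q_ult = 383.76 + 343.44 + 46.642 = 773.84 kPa.
q_all = q_ult / FS = 773.84 / 3.5 = 221.1 kPa.

q_all ≈ 221 kPa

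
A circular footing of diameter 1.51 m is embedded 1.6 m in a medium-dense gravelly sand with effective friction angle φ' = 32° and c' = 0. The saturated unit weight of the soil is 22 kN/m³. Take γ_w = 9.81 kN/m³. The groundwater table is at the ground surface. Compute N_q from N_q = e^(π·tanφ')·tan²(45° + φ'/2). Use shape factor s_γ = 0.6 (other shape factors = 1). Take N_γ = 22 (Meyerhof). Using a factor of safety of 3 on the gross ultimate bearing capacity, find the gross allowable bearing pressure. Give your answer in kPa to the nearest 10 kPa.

N_q = e^(π·tan32°)·tan²(61°) = 23.18.
Water table at ground surface, so effective unit weight γ' = 22 − 9.81 = 12.19 kN/m³ is used throughout; overburden q = 12.19 × 1.6 = 19.504 kPa; the same γ' applies in the ½γBN_γ term.
Surcharge term q·N_q = 19.504 × 23.177 = 452.04 kPa; self-weight term 0.5·γ·B·N_γ·s_γ = 0.5 × 12.19 × 1.51 × 22 × 0.6 = 121.49 kPa.
q_ult = 452.04 + 121.49 = 573.53 kPa.
q_all = 573.53 / 3 = 191.18 kPa.

q_all ≈ 190 kPa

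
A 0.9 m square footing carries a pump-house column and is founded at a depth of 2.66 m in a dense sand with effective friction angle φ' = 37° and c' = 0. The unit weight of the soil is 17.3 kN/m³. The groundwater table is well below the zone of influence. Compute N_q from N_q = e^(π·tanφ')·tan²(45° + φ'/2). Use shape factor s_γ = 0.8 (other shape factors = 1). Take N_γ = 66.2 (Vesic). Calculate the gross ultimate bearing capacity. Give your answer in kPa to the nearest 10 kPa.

q_ult ≈ 2390 kPa

tan37° = 0.7536, so N_q = e^(π×0.7536)·tan²(63.5°) = 10.669 × 4.023 = 42.92.
q = γ·D_f = 17.3 × 2.66 = 46.018 kPa.
q·N_q = 46.018 × 42.92 = 1975.1 kPa
0.5·γ·B·N_γ·s_γ = 0.5 × 17.3 × 0.9 × 66.2 × 0.8 = 412.29 kPa
q_ult = 1975.1 + 412.29 = 2387.4 kPa.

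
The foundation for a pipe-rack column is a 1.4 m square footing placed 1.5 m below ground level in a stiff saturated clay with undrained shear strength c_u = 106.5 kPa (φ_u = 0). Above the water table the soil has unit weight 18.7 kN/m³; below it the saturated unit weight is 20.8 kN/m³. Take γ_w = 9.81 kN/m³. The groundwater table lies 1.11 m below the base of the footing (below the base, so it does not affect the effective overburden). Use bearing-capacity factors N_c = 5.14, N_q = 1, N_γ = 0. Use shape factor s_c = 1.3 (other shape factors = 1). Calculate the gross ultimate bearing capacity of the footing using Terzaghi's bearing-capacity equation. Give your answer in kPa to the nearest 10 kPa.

Effective surcharge at the founding depth q = γ·D_f = 18.7 × 1.5 = 28.05 kPa.
q_ult = c·N_c·s_c + q·N_q
     = 106.5 × 5.14 × 1.3 + 28.05 × 1
     = 711.63 + 28.05 = 739.68 kPa.

q_ult ≈ 740 kPa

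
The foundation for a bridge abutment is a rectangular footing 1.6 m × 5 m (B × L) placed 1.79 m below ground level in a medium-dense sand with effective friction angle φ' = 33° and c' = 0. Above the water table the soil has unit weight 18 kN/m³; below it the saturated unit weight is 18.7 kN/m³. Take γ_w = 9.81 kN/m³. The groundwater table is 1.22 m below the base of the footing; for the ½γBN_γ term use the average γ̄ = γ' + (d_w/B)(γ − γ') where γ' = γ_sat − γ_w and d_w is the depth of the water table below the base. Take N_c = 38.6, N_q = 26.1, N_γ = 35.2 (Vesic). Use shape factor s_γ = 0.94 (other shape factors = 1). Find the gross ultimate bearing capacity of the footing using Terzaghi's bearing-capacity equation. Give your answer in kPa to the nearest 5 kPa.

Effective surcharge at the founding depth q = γ·D_f = 18 × 1.79 = 32.22 kPa.
With d_w = 1.22 m < B, γ̄ = 8.89 + (1.22/1.6) × (18 − 8.89) = 15.836 kN/m³.
q_ult = q·N_q + 0.5·γ·B·N_γ·s_γ
     = 32.22 × 26.1 + 0.5 × 15.836 × 1.6 × 35.2 × 0.94
     = 840.94 + 419.2 = 1260.1 kPa.

q_ult ≈ 1260 kPa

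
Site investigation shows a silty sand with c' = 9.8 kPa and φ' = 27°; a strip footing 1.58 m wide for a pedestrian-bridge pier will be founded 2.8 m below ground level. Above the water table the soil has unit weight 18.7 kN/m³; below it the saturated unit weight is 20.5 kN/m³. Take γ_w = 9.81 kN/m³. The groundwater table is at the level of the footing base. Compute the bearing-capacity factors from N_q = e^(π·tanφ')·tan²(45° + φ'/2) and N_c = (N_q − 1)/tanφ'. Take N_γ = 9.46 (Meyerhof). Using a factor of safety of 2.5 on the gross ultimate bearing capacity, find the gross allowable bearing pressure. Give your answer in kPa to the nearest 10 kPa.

N_q = e^(π·tan27°)·tan²(58.5°) = 13.2; N_c = (N_q − 1)/tanφ' = 23.94.
Overburden at base level: q = 18.7 × 2.8 = 52.36 kPa.
Below the base the soil is submerged, so the ½γBN_γ term uses γ' = 20.5 − 9.81 = 10.69 kN/m³.
Cohesion term c·N_c = 9.8 × 23.942 = 234.63 kPa; surcharge term q·N_q = 52.36 × 13.199 = 691.11 kPa; self-weight term 0.5·γ·B·N_γ = 0.5 × 10.69 × 1.58 × 9.46 = 79.891 kPa.
q_ult = 234.63 + 691.11 + 79.891 = 1005.6 kPa.
q_all = 1005.6 / 2.5 = 402.25 kPa.

q_all ≈ 400 kPa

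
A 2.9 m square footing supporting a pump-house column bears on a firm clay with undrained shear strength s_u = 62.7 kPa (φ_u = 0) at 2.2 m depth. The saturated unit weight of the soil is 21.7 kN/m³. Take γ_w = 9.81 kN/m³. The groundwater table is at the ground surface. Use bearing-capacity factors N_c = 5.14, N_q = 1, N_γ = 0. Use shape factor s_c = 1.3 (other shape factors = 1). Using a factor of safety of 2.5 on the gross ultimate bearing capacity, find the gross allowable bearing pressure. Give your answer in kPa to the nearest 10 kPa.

Water table at ground surface, so effective unit weight γ' = 21.7 − 9.81 = 11.89 kN/m³ is used throughout; overburden q = 11.89 × 2.2 = 26.158 kPa.
Cohesion term c·N_c·s_c = 62.7 × 5.14 × 1.3 = 418.96 kPa; surcharge term q·N_q = 26.158 × 1 = 26.158 kPa.
q_ult = 418.96 + 26.158 = 445.12 kPa.
q_all = 445.12 / 2.5 = 178.05 kPa.

q_all ≈ 180 kPa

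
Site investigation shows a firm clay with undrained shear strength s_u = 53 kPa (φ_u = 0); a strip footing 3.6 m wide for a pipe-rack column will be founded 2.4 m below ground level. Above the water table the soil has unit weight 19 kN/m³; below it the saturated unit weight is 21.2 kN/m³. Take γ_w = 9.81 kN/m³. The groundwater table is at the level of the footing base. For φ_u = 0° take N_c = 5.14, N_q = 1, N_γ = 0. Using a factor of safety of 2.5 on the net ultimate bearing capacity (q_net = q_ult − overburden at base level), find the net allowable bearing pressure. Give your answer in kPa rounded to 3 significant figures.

Overburden at base level: q = 19 × 2.4 = 45.6 kPa.
Cohesion term c·N_c = 53 × 5.14 = 272.42 kPa; surcharge term q·N_q = 45.6 × 1 = 45.6 kPa.
q_ult = 272.42 + 45.6 = 318.02 kPa.
q_net = 318.02 − 45.6 = 272.42 kPa.
q_all(net) = 272.42 / 2.5 = 108.97 kPa.

q_all(net) ≈ 109 kPa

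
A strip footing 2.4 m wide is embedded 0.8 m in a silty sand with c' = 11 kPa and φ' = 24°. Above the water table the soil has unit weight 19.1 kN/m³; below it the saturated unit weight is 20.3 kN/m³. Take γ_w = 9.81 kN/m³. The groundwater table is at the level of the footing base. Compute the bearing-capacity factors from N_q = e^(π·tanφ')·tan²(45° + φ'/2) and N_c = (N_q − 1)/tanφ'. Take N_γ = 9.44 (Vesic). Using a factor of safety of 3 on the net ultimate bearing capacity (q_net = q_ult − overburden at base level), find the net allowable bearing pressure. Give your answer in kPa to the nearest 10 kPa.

q_all(net) ≈ 150 kPa

N_q = e^(π·tan24°)·tan²(57°) = 9.6; N_c = (N_q − 1)/tanφ' = 19.32.
Effective surcharge at the founding depth q = γ·D_f = 19.1 × 0.8 = 15.28 kPa.
The water table coincides with the base, so in the self-weight term γ → γ' = 10.49 kN/m³.
q_ult = c·N_c + q·N_q + 0.5·γ·B·N_γ
     = 11 × 19.324 + 15.28 × 9.6034 + 0.5 × 10.49 × 2.4 × 9.44
     = 212.56 + 146.74 + 118.83 = 478.13 kPa.
q_net = 478.13 − 15.28 = 462.85 kPa.
q_all(net) = 462.85 / 3 = 154.28 kPa.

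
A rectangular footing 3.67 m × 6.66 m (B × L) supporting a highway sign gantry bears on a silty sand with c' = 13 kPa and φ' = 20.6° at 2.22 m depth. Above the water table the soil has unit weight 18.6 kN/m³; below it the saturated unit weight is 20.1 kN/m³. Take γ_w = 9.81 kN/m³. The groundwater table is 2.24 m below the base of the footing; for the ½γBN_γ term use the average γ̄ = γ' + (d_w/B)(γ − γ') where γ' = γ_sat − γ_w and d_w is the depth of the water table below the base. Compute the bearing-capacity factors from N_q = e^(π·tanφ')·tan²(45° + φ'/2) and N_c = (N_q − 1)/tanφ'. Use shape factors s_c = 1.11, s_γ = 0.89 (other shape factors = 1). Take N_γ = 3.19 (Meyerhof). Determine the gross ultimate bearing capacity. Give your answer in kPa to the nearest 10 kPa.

q_ult ≈ 580 kPa

tan20.6° = 0.3759, so N_q = e^(π×0.3759)·tan²(55.3°) = 3.257 × 2.086 = 6.79.
N_c = (6.79 − 1)/tan20.6° = 15.41.
Overburden at base level: q = 18.6 × 2.22 = 41.292 kPa.
The water table is 2.24 m below the base (< B = 3.67 m), so the ½γBN_γ term uses γ̄ = γ' + (d_w/B)(γ − γ') = 10.29 + (2.24/3.67)(18.6 − 10.29) = 15.362 kN/m³.
Cohesion term c·N_c·s_c = 13 × 15.413 × 1.11 = 222.41 kPa; surcharge term q·N_q = 41.292 × 6.7933 = 280.51 kPa; self-weight term 0.5·γ·B·N_γ·s_γ = 0.5 × 15.362 × 3.67 × 3.19 × 0.89 = 80.032 kPa.
q_ult = 222.41 + 280.51 + 80.032 = 582.95 kPa.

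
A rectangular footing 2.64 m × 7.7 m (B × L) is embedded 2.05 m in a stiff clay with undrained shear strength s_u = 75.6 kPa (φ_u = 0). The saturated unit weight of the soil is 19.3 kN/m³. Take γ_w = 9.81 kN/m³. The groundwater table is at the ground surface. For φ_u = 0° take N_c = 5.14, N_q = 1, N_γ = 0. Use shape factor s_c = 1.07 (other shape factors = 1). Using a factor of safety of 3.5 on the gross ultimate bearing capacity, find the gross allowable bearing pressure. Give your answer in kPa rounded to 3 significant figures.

q_all ≈ 124 kPa

Water table at ground surface, so effective unit weight γ' = 19.3 − 9.81 = 9.49 kN/m³ is used throughout; overburden q = 9.49 × 2.05 = 19.454 kPa.
Cohesion term c·N_c·s_c = 75.6 × 5.14 × 1.07 = 415.78 kPa; surcharge term q·N_q = 19.454 × 1 = 19.454 kPa.
q_ult = 415.78 + 19.454 = 435.24 kPa.
q_all = 435.24 / 3.5 = 124.35 kPa.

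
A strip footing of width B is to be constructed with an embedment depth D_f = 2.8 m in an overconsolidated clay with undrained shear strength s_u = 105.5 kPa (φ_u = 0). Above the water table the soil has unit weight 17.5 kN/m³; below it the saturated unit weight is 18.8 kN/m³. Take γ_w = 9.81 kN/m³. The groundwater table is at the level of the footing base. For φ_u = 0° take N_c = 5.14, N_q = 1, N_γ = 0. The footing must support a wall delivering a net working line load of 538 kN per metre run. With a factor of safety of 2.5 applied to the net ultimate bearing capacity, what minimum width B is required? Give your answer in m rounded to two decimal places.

q = γ·D_f = 17.5 × 2.8 = 49 kPa.
c·N_c = 105.5 × 5.14 = 542.27 kPa
q·N_q = 49 × 1 = 49 kPa
q_ult = 542.27 + 49 = 591.27 kPa.
For φ = 0 the ½γBN_γ term vanishes, so q_ult is independent of B. q_net = 591.27 − 49 = 542.27 kPa; q_all(net) = 542.27/2.5 = 216.91 kPa.
Required width B = w / q_all(net) = 538 / 216.91 = 2.48 m.

B = 2.48 m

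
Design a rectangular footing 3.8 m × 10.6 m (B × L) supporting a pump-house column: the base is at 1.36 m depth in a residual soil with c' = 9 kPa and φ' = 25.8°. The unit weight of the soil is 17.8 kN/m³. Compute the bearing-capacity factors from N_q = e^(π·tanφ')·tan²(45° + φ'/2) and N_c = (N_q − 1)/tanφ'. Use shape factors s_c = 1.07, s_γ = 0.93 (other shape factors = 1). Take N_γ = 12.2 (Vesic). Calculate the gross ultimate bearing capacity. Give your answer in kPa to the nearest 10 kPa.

q_ult ≈ 880 kPa

tan25.8° = 0.4834, so N_q = e^(π×0.4834)·tan²(57.9°) = 4.566 × 2.541 = 11.6.
N_c = (11.6 − 1)/tan25.8° = 21.94.
q = γ·D_f = 17.8 × 1.36 = 24.208 kPa.
c·N_c·s_c = 9 × 21.936 × 1.07 = 211.24 kPa
q·N_q = 24.208 × 11.604 = 280.92 kPa
0.5·γ·B·N_γ·s_γ = 0.5 × 17.8 × 3.8 × 12.2 × 0.93 = 383.72 kPa
q_ult = 211.24 + 280.92 + 383.72 = 875.88 kPa.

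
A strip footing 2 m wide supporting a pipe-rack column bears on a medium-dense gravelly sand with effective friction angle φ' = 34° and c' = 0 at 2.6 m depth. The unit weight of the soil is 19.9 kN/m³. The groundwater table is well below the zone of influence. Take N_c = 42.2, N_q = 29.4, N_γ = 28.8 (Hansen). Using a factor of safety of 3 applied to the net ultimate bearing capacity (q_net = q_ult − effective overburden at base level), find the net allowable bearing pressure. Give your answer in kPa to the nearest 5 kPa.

Overburden at base level: q = 19.9 × 2.6 = 51.74 kPa.
Surcharge term q·N_q = 51.74 × 29.4 = 1521.2 kPa; self-weight term 0.5·γ·B·N_γ = 0.5 × 19.9 × 2 × 28.8 = 573.12 kPa.
q_ult = 1521.2 + 573.12 = 2094.3 kPa.
Net ultimate: q_net = 2094.3 − 51.74 = 2042.5 kPa.
q_all(net) = 2042.5 / 3 = 680.85 kPa.

q_all(net) ≈ 680 kPa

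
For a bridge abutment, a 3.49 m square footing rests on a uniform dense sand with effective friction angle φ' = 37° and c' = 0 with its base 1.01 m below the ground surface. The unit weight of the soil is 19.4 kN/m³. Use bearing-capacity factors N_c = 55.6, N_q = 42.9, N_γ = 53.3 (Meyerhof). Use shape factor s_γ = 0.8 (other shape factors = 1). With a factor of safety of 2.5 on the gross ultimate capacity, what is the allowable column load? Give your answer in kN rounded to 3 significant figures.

P_all ≈ 11100 kN

q = γ·D_f = 19.4 × 1.01 = 19.594 kPa.
q·N_q = 19.594 × 42.9 = 840.58 kPa
0.5·γ·B·N_γ·s_γ = 0.5 × 19.4 × 3.49 × 53.3 × 0.8 = 1443.5 kPa
q_ult = 840.58 + 1443.5 = 2284.1 kPa.
Gross allowable pressure q_all = 2284.1 / 2.5 = 913.63 kPa.
Footing area = 12.1801 m², so allowable column load = 913.63 × 12.1801 = 11128 kN.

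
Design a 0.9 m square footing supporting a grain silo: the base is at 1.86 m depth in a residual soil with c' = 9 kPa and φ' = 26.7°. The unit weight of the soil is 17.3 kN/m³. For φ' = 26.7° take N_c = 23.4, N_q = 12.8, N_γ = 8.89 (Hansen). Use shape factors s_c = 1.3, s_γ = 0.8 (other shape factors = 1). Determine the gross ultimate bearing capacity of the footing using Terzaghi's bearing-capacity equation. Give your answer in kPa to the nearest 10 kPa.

q_ult ≈ 740 kPa

Effective surcharge at the founding depth q = γ·D_f = 17.3 × 1.86 = 32.178 kPa.
q_ult = c·N_c·s_c + q·N_q + 0.5·γ·B·N_γ·s_γ
     = 9 × 23.4 × 1.3 + 32.178 × 12.8 + 0.5 × 17.3 × 0.9 × 8.89 × 0.8
     = 273.78 + 411.88 + 55.367 = 741.03 kPa.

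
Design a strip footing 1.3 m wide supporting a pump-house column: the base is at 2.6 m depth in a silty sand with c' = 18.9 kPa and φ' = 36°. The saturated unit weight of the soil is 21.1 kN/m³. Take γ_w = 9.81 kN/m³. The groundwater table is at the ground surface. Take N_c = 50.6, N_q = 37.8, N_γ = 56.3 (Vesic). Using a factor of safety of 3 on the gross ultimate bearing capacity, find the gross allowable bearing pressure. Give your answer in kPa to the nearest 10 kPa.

q_all ≈ 830 kPa

Water table at ground surface, so effective unit weight γ' = 21.1 − 9.81 = 11.29 kN/m³ is used throughout; overburden q = 11.29 × 2.6 = 29.354 kPa; the same γ' applies in the ½γBN_γ term.
Cohesion term c·N_c = 18.9 × 50.6 = 956.34 kPa; surcharge term q·N_q = 29.354 × 37.8 = 1109.6 kPa; self-weight term 0.5·γ·B·N_γ = 0.5 × 11.29 × 1.3 × 56.3 = 413.16 kPa.
q_ult = 956.34 + 1109.6 + 413.16 = 2479.1 kPa.
q_all = 2479.1 / 3 = 826.36 kPa.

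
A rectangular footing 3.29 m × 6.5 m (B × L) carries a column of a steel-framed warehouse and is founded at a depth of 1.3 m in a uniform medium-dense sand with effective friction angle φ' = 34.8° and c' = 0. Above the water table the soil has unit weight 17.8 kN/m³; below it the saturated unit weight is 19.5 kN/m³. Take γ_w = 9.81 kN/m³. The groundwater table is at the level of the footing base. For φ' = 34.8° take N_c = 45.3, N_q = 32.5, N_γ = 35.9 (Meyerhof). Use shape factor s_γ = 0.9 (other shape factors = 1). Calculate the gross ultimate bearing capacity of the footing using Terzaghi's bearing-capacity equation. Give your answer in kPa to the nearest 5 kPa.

q_ult ≈ 1265 kPa

q = γ·D_f = 17.8 × 1.3 = 23.14 kPa.
For the ½γBN_γ term take γ' = 19.5 − 9.81 = 9.69 kN/m³ (soil below base is submerged).
q·N_q = 23.14 × 32.5 = 752.05 kPa
0.5·γ·B·N_γ·s_γ = 0.5 × 9.69 × 3.29 × 35.9 × 0.9 = 515.02 kPa
q_ult = 752.05 + 515.02 = 1267.1 kPa.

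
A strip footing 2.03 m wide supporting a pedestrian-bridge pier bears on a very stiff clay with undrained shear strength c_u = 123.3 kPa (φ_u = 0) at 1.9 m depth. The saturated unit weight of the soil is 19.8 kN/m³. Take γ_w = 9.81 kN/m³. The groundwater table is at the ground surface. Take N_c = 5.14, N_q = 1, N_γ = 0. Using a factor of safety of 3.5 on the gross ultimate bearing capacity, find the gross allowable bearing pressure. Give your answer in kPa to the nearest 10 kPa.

γ' = 19.8 − 9.81 = 9.99 kN/m³ (submerged throughout). q = 9.99 × 1.9 = 18.981 kPa.
c·N_c = 123.3 × 5.14 = 633.76 kPa
q·N_q = 18.981 × 1 = 18.981 kPa
q_ult = 633.76 + 18.981 = 652.74 kPa.
q_all = 652.74 / 3.5 = 186.5 kPa.

q_all ≈ 190 kPa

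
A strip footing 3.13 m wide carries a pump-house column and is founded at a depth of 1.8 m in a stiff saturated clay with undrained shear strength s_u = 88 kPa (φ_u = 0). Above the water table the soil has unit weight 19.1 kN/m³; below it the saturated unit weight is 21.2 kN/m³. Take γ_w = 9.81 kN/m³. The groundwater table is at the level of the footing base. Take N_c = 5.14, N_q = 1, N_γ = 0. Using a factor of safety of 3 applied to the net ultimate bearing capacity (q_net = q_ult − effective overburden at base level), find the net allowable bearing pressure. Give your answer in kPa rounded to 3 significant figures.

Overburden at base level: q = 19.1 × 1.8 = 34.38 kPa.
Cohesion term c·N_c = 88 × 5.14 = 452.32 kPa; surcharge term q·N_q = 34.38 × 1 = 34.38 kPa.
q_ult = 452.32 + 34.38 = 486.7 kPa.
Net ultimate: q_net = 486.7 − 34.38 = 452.32 kPa.
q_all(net) = 452.32 / 3 = 150.77 kPa.

q_all(net) ≈ 151 kPa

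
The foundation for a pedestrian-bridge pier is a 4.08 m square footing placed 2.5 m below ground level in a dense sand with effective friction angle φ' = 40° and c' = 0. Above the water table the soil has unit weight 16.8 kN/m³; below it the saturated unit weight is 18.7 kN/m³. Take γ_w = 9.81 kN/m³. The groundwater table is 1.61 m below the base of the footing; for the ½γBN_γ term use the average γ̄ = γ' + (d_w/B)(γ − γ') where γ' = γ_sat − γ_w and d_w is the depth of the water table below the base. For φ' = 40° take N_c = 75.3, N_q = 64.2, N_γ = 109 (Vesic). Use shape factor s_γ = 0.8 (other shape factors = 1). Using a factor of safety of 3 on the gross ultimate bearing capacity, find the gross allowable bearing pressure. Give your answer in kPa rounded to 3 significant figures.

q_all ≈ 1610 kPa

Overburden at base level: q = 16.8 × 2.5 = 42 kPa.
The water table is 1.61 m below the base (< B = 4.08 m), so the ½γBN_γ term uses γ̄ = γ' + (d_w/B)(γ − γ') = 8.89 + (1.61/4.08)(16.8 − 8.89) = 12.011 kN/m³.
Surcharge term q·N_q = 42 × 64.2 = 2696.4 kPa; self-weight term 0.5·γ·B·N_γ·s_γ = 0.5 × 12.011 × 4.08 × 109 × 0.8 = 2136.7 kPa.
q_ult = 2696.4 + 2136.7 = 4833.1 kPa.
q_all = 4833.1 / 3 = 1611 kPa.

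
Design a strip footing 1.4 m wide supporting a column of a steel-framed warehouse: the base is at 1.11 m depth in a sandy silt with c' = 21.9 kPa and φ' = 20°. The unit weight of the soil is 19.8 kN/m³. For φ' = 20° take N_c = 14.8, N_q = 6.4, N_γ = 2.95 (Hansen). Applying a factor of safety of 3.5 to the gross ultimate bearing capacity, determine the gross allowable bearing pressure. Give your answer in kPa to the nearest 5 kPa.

q_all ≈ 145 kPa

q = γ·D_f = 19.8 × 1.11 = 21.978 kPa.
c·N_c = 21.9 × 14.8 = 324.12 kPa
q·N_q = 21.978 × 6.4 = 140.66 kPa
0.5·γ·B·N_γ = 0.5 × 19.8 × 1.4 × 2.95 = 40.887 kPa
q_ult = 324.12 + 140.66 + 40.887 = 505.67 kPa.
q_all = q_ult / FS = 505.67 / 3.5 = 144.48 kPa.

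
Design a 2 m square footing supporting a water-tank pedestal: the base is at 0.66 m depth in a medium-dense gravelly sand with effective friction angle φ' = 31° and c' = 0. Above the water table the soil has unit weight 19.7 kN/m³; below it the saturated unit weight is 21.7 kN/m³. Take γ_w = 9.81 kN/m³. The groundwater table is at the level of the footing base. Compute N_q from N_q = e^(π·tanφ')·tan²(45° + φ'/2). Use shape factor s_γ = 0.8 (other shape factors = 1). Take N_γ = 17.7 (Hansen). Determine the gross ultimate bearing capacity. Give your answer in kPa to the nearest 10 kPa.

tan31° = 0.6009, so N_q = e^(π×0.6009)·tan²(60.5°) = 6.604 × 3.124 = 20.63.
Effective surcharge at the founding depth q = γ·D_f = 19.7 × 0.66 = 13.002 kPa.
The water table coincides with the base, so in the self-weight term γ → γ' = 11.89 kN/m³.
q_ult = q·N_q + 0.5·γ·B·N_γ·s_γ
     = 13.002 × 20.631 + 0.5 × 11.89 × 2 × 17.7 × 0.8
     = 268.24 + 168.36 = 436.6 kPa.

q_ult ≈ 440 kPa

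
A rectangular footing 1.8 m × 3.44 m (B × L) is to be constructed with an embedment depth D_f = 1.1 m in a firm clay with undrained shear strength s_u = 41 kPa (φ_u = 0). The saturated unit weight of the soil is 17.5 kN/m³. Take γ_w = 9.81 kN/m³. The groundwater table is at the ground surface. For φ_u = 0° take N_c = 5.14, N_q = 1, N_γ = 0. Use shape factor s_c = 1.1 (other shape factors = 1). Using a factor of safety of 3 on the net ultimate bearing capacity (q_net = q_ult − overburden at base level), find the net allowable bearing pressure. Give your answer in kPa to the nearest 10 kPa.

Water table at ground surface, so effective unit weight γ' = 17.5 − 9.81 = 7.69 kN/m³ is used throughout; overburden q = 7.69 × 1.1 = 8.459 kPa.
Cohesion term c·N_c·s_c = 41 × 5.14 × 1.1 = 231.81 kPa; surcharge term q·N_q = 8.459 × 1 = 8.459 kPa.
q_ult = 231.81 + 8.459 = 240.27 kPa.
q_net = 240.27 − 8.459 = 231.81 kPa.
q_all(net) = 231.81 / 3 = 77.271 kPa.

q_all(net) ≈ 80 kPa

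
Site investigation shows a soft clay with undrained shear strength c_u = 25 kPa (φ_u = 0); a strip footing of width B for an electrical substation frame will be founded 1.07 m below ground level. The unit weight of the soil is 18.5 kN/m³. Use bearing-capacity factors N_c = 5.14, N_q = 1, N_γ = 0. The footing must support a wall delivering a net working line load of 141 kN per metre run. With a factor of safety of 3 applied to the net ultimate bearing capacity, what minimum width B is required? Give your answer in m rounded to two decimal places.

B = 3.29 m

q = γ·D_f = 18.5 × 1.07 = 19.795 kPa.
c·N_c = 25 × 5.14 = 128.5 kPa
q·N_q = 19.795 × 1 = 19.795 kPa
q_ult = 128.5 + 19.795 = 148.3 kPa.
For φ = 0 the ½γBN_γ term vanishes, so q_ult is independent of B. q_net = 148.3 − 19.795 = 128.5 kPa; q_all(net) = 128.5/3 = 42.833 kPa.
Required width B = w / q_all(net) = 141 / 42.833 = 3.292 m.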